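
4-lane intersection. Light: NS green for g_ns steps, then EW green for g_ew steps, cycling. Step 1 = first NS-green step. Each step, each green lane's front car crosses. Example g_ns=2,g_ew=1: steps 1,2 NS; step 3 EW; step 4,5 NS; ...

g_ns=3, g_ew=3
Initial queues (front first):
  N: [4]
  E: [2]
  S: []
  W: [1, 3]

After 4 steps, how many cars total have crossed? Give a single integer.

Step 1 [NS]: N:car4-GO,E:wait,S:empty,W:wait | queues: N=0 E=1 S=0 W=2
Step 2 [NS]: N:empty,E:wait,S:empty,W:wait | queues: N=0 E=1 S=0 W=2
Step 3 [NS]: N:empty,E:wait,S:empty,W:wait | queues: N=0 E=1 S=0 W=2
Step 4 [EW]: N:wait,E:car2-GO,S:wait,W:car1-GO | queues: N=0 E=0 S=0 W=1
Cars crossed by step 4: 3

Answer: 3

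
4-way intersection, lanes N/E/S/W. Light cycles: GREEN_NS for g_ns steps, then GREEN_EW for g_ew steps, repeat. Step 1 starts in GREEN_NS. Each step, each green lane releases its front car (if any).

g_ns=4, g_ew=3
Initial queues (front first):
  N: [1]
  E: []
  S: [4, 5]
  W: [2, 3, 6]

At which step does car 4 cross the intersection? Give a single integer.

Step 1 [NS]: N:car1-GO,E:wait,S:car4-GO,W:wait | queues: N=0 E=0 S=1 W=3
Step 2 [NS]: N:empty,E:wait,S:car5-GO,W:wait | queues: N=0 E=0 S=0 W=3
Step 3 [NS]: N:empty,E:wait,S:empty,W:wait | queues: N=0 E=0 S=0 W=3
Step 4 [NS]: N:empty,E:wait,S:empty,W:wait | queues: N=0 E=0 S=0 W=3
Step 5 [EW]: N:wait,E:empty,S:wait,W:car2-GO | queues: N=0 E=0 S=0 W=2
Step 6 [EW]: N:wait,E:empty,S:wait,W:car3-GO | queues: N=0 E=0 S=0 W=1
Step 7 [EW]: N:wait,E:empty,S:wait,W:car6-GO | queues: N=0 E=0 S=0 W=0
Car 4 crosses at step 1

1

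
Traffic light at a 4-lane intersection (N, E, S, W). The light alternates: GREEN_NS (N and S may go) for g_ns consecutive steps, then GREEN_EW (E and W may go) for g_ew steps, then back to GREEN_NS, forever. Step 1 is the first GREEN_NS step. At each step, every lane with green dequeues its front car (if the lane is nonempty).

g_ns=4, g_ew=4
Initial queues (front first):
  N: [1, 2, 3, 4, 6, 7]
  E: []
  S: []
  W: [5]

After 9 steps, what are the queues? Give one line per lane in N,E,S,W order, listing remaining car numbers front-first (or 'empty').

Step 1 [NS]: N:car1-GO,E:wait,S:empty,W:wait | queues: N=5 E=0 S=0 W=1
Step 2 [NS]: N:car2-GO,E:wait,S:empty,W:wait | queues: N=4 E=0 S=0 W=1
Step 3 [NS]: N:car3-GO,E:wait,S:empty,W:wait | queues: N=3 E=0 S=0 W=1
Step 4 [NS]: N:car4-GO,E:wait,S:empty,W:wait | queues: N=2 E=0 S=0 W=1
Step 5 [EW]: N:wait,E:empty,S:wait,W:car5-GO | queues: N=2 E=0 S=0 W=0
Step 6 [EW]: N:wait,E:empty,S:wait,W:empty | queues: N=2 E=0 S=0 W=0
Step 7 [EW]: N:wait,E:empty,S:wait,W:empty | queues: N=2 E=0 S=0 W=0
Step 8 [EW]: N:wait,E:empty,S:wait,W:empty | queues: N=2 E=0 S=0 W=0
Step 9 [NS]: N:car6-GO,E:wait,S:empty,W:wait | queues: N=1 E=0 S=0 W=0

N: 7
E: empty
S: empty
W: empty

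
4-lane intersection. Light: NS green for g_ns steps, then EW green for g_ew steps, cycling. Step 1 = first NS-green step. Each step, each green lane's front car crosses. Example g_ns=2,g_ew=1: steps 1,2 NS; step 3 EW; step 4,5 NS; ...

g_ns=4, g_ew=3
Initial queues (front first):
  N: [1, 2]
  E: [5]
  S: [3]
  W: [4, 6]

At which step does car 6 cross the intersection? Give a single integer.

Step 1 [NS]: N:car1-GO,E:wait,S:car3-GO,W:wait | queues: N=1 E=1 S=0 W=2
Step 2 [NS]: N:car2-GO,E:wait,S:empty,W:wait | queues: N=0 E=1 S=0 W=2
Step 3 [NS]: N:empty,E:wait,S:empty,W:wait | queues: N=0 E=1 S=0 W=2
Step 4 [NS]: N:empty,E:wait,S:empty,W:wait | queues: N=0 E=1 S=0 W=2
Step 5 [EW]: N:wait,E:car5-GO,S:wait,W:car4-GO | queues: N=0 E=0 S=0 W=1
Step 6 [EW]: N:wait,E:empty,S:wait,W:car6-GO | queues: N=0 E=0 S=0 W=0
Car 6 crosses at step 6

6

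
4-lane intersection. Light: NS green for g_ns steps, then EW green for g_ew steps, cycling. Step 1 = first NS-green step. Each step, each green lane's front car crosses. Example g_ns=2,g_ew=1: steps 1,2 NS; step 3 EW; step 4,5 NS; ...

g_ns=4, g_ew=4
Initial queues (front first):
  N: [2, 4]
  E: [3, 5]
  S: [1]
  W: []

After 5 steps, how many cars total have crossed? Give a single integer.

Step 1 [NS]: N:car2-GO,E:wait,S:car1-GO,W:wait | queues: N=1 E=2 S=0 W=0
Step 2 [NS]: N:car4-GO,E:wait,S:empty,W:wait | queues: N=0 E=2 S=0 W=0
Step 3 [NS]: N:empty,E:wait,S:empty,W:wait | queues: N=0 E=2 S=0 W=0
Step 4 [NS]: N:empty,E:wait,S:empty,W:wait | queues: N=0 E=2 S=0 W=0
Step 5 [EW]: N:wait,E:car3-GO,S:wait,W:empty | queues: N=0 E=1 S=0 W=0
Cars crossed by step 5: 4

Answer: 4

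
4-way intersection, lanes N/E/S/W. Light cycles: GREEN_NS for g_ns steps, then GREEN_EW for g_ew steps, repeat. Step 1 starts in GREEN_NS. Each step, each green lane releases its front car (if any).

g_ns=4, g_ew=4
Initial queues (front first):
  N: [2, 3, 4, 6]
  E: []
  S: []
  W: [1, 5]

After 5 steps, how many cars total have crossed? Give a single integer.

Answer: 5

Derivation:
Step 1 [NS]: N:car2-GO,E:wait,S:empty,W:wait | queues: N=3 E=0 S=0 W=2
Step 2 [NS]: N:car3-GO,E:wait,S:empty,W:wait | queues: N=2 E=0 S=0 W=2
Step 3 [NS]: N:car4-GO,E:wait,S:empty,W:wait | queues: N=1 E=0 S=0 W=2
Step 4 [NS]: N:car6-GO,E:wait,S:empty,W:wait | queues: N=0 E=0 S=0 W=2
Step 5 [EW]: N:wait,E:empty,S:wait,W:car1-GO | queues: N=0 E=0 S=0 W=1
Cars crossed by step 5: 5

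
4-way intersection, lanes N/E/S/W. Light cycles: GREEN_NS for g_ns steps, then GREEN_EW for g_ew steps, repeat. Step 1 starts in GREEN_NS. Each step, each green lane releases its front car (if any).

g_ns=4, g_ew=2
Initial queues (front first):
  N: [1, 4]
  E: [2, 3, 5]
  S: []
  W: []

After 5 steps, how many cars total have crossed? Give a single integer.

Step 1 [NS]: N:car1-GO,E:wait,S:empty,W:wait | queues: N=1 E=3 S=0 W=0
Step 2 [NS]: N:car4-GO,E:wait,S:empty,W:wait | queues: N=0 E=3 S=0 W=0
Step 3 [NS]: N:empty,E:wait,S:empty,W:wait | queues: N=0 E=3 S=0 W=0
Step 4 [NS]: N:empty,E:wait,S:empty,W:wait | queues: N=0 E=3 S=0 W=0
Step 5 [EW]: N:wait,E:car2-GO,S:wait,W:empty | queues: N=0 E=2 S=0 W=0
Cars crossed by step 5: 3

Answer: 3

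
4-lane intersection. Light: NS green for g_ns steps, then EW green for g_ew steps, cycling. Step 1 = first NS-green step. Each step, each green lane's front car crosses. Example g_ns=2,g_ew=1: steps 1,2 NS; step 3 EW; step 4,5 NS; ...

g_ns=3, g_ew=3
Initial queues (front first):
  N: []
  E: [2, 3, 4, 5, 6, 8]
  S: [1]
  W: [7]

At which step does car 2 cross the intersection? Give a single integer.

Step 1 [NS]: N:empty,E:wait,S:car1-GO,W:wait | queues: N=0 E=6 S=0 W=1
Step 2 [NS]: N:empty,E:wait,S:empty,W:wait | queues: N=0 E=6 S=0 W=1
Step 3 [NS]: N:empty,E:wait,S:empty,W:wait | queues: N=0 E=6 S=0 W=1
Step 4 [EW]: N:wait,E:car2-GO,S:wait,W:car7-GO | queues: N=0 E=5 S=0 W=0
Step 5 [EW]: N:wait,E:car3-GO,S:wait,W:empty | queues: N=0 E=4 S=0 W=0
Step 6 [EW]: N:wait,E:car4-GO,S:wait,W:empty | queues: N=0 E=3 S=0 W=0
Step 7 [NS]: N:empty,E:wait,S:empty,W:wait | queues: N=0 E=3 S=0 W=0
Step 8 [NS]: N:empty,E:wait,S:empty,W:wait | queues: N=0 E=3 S=0 W=0
Step 9 [NS]: N:empty,E:wait,S:empty,W:wait | queues: N=0 E=3 S=0 W=0
Step 10 [EW]: N:wait,E:car5-GO,S:wait,W:empty | queues: N=0 E=2 S=0 W=0
Step 11 [EW]: N:wait,E:car6-GO,S:wait,W:empty | queues: N=0 E=1 S=0 W=0
Step 12 [EW]: N:wait,E:car8-GO,S:wait,W:empty | queues: N=0 E=0 S=0 W=0
Car 2 crosses at step 4

4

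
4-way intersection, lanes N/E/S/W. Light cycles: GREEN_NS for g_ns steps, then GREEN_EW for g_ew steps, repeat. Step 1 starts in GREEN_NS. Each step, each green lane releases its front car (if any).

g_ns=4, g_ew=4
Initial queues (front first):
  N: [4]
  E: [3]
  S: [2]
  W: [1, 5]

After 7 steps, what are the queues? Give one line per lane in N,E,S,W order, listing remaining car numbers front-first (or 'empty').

Step 1 [NS]: N:car4-GO,E:wait,S:car2-GO,W:wait | queues: N=0 E=1 S=0 W=2
Step 2 [NS]: N:empty,E:wait,S:empty,W:wait | queues: N=0 E=1 S=0 W=2
Step 3 [NS]: N:empty,E:wait,S:empty,W:wait | queues: N=0 E=1 S=0 W=2
Step 4 [NS]: N:empty,E:wait,S:empty,W:wait | queues: N=0 E=1 S=0 W=2
Step 5 [EW]: N:wait,E:car3-GO,S:wait,W:car1-GO | queues: N=0 E=0 S=0 W=1
Step 6 [EW]: N:wait,E:empty,S:wait,W:car5-GO | queues: N=0 E=0 S=0 W=0

N: empty
E: empty
S: empty
W: empty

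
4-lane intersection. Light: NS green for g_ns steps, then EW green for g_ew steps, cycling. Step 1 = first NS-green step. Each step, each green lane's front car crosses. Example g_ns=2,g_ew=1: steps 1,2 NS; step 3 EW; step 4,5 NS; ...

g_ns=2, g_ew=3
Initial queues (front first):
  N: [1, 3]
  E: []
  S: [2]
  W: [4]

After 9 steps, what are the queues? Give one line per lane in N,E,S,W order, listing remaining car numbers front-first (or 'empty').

Step 1 [NS]: N:car1-GO,E:wait,S:car2-GO,W:wait | queues: N=1 E=0 S=0 W=1
Step 2 [NS]: N:car3-GO,E:wait,S:empty,W:wait | queues: N=0 E=0 S=0 W=1
Step 3 [EW]: N:wait,E:empty,S:wait,W:car4-GO | queues: N=0 E=0 S=0 W=0

N: empty
E: empty
S: empty
W: empty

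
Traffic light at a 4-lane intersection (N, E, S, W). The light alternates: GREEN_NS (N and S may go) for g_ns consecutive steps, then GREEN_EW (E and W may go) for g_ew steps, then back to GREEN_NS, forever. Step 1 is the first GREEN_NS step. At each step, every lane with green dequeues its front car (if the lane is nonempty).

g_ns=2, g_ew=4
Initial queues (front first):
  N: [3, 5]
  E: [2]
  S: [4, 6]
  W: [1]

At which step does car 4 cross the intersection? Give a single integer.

Step 1 [NS]: N:car3-GO,E:wait,S:car4-GO,W:wait | queues: N=1 E=1 S=1 W=1
Step 2 [NS]: N:car5-GO,E:wait,S:car6-GO,W:wait | queues: N=0 E=1 S=0 W=1
Step 3 [EW]: N:wait,E:car2-GO,S:wait,W:car1-GO | queues: N=0 E=0 S=0 W=0
Car 4 crosses at step 1

1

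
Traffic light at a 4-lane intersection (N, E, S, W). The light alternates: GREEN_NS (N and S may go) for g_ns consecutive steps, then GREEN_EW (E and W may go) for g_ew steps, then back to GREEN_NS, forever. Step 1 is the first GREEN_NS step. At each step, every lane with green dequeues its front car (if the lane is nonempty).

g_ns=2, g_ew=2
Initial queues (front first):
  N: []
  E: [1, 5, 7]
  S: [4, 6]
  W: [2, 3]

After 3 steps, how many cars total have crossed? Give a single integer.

Step 1 [NS]: N:empty,E:wait,S:car4-GO,W:wait | queues: N=0 E=3 S=1 W=2
Step 2 [NS]: N:empty,E:wait,S:car6-GO,W:wait | queues: N=0 E=3 S=0 W=2
Step 3 [EW]: N:wait,E:car1-GO,S:wait,W:car2-GO | queues: N=0 E=2 S=0 W=1
Cars crossed by step 3: 4

Answer: 4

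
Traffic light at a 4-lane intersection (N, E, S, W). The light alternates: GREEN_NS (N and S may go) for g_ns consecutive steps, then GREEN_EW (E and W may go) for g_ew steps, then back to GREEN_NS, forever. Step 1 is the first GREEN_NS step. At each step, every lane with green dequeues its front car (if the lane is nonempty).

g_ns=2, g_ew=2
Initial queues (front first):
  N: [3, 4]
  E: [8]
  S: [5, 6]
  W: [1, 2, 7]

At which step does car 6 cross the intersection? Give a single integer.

Step 1 [NS]: N:car3-GO,E:wait,S:car5-GO,W:wait | queues: N=1 E=1 S=1 W=3
Step 2 [NS]: N:car4-GO,E:wait,S:car6-GO,W:wait | queues: N=0 E=1 S=0 W=3
Step 3 [EW]: N:wait,E:car8-GO,S:wait,W:car1-GO | queues: N=0 E=0 S=0 W=2
Step 4 [EW]: N:wait,E:empty,S:wait,W:car2-GO | queues: N=0 E=0 S=0 W=1
Step 5 [NS]: N:empty,E:wait,S:empty,W:wait | queues: N=0 E=0 S=0 W=1
Step 6 [NS]: N:empty,E:wait,S:empty,W:wait | queues: N=0 E=0 S=0 W=1
Step 7 [EW]: N:wait,E:empty,S:wait,W:car7-GO | queues: N=0 E=0 S=0 W=0
Car 6 crosses at step 2

2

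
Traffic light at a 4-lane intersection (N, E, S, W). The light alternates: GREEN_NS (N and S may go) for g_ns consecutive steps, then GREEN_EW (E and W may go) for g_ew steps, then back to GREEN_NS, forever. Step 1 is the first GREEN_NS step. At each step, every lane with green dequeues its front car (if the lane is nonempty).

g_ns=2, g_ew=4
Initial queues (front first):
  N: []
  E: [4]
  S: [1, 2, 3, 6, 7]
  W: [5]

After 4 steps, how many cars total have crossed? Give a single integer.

Answer: 4

Derivation:
Step 1 [NS]: N:empty,E:wait,S:car1-GO,W:wait | queues: N=0 E=1 S=4 W=1
Step 2 [NS]: N:empty,E:wait,S:car2-GO,W:wait | queues: N=0 E=1 S=3 W=1
Step 3 [EW]: N:wait,E:car4-GO,S:wait,W:car5-GO | queues: N=0 E=0 S=3 W=0
Step 4 [EW]: N:wait,E:empty,S:wait,W:empty | queues: N=0 E=0 S=3 W=0
Cars crossed by step 4: 4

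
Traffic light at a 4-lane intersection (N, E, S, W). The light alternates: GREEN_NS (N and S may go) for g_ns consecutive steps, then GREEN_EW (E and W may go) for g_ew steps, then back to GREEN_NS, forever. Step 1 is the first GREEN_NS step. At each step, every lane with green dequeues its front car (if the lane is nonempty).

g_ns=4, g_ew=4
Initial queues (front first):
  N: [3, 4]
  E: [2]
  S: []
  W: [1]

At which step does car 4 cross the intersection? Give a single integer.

Step 1 [NS]: N:car3-GO,E:wait,S:empty,W:wait | queues: N=1 E=1 S=0 W=1
Step 2 [NS]: N:car4-GO,E:wait,S:empty,W:wait | queues: N=0 E=1 S=0 W=1
Step 3 [NS]: N:empty,E:wait,S:empty,W:wait | queues: N=0 E=1 S=0 W=1
Step 4 [NS]: N:empty,E:wait,S:empty,W:wait | queues: N=0 E=1 S=0 W=1
Step 5 [EW]: N:wait,E:car2-GO,S:wait,W:car1-GO | queues: N=0 E=0 S=0 W=0
Car 4 crosses at step 2

2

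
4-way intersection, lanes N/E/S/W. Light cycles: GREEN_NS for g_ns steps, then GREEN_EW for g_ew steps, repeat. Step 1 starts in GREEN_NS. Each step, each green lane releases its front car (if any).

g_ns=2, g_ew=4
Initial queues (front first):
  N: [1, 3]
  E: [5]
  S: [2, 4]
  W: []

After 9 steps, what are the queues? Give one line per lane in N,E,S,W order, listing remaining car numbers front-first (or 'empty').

Step 1 [NS]: N:car1-GO,E:wait,S:car2-GO,W:wait | queues: N=1 E=1 S=1 W=0
Step 2 [NS]: N:car3-GO,E:wait,S:car4-GO,W:wait | queues: N=0 E=1 S=0 W=0
Step 3 [EW]: N:wait,E:car5-GO,S:wait,W:empty | queues: N=0 E=0 S=0 W=0

N: empty
E: empty
S: empty
W: empty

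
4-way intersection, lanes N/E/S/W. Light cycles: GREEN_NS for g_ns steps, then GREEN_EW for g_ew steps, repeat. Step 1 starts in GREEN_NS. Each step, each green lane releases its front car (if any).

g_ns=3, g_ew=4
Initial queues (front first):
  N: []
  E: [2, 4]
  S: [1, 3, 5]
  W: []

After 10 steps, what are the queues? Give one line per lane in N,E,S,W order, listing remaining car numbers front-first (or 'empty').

Step 1 [NS]: N:empty,E:wait,S:car1-GO,W:wait | queues: N=0 E=2 S=2 W=0
Step 2 [NS]: N:empty,E:wait,S:car3-GO,W:wait | queues: N=0 E=2 S=1 W=0
Step 3 [NS]: N:empty,E:wait,S:car5-GO,W:wait | queues: N=0 E=2 S=0 W=0
Step 4 [EW]: N:wait,E:car2-GO,S:wait,W:empty | queues: N=0 E=1 S=0 W=0
Step 5 [EW]: N:wait,E:car4-GO,S:wait,W:empty | queues: N=0 E=0 S=0 W=0

N: empty
E: empty
S: empty
W: empty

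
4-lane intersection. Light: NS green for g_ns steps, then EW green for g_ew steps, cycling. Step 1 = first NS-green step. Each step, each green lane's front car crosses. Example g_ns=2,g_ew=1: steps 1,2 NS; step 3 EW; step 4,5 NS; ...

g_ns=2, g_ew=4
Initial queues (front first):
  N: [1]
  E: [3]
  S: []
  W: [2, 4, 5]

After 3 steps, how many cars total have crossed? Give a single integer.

Answer: 3

Derivation:
Step 1 [NS]: N:car1-GO,E:wait,S:empty,W:wait | queues: N=0 E=1 S=0 W=3
Step 2 [NS]: N:empty,E:wait,S:empty,W:wait | queues: N=0 E=1 S=0 W=3
Step 3 [EW]: N:wait,E:car3-GO,S:wait,W:car2-GO | queues: N=0 E=0 S=0 W=2
Cars crossed by step 3: 3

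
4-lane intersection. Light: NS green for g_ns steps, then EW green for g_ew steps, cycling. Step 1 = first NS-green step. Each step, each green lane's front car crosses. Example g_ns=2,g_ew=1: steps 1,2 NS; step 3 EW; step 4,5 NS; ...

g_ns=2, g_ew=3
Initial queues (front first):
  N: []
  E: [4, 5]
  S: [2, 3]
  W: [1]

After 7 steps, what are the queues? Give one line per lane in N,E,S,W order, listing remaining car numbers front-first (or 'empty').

Step 1 [NS]: N:empty,E:wait,S:car2-GO,W:wait | queues: N=0 E=2 S=1 W=1
Step 2 [NS]: N:empty,E:wait,S:car3-GO,W:wait | queues: N=0 E=2 S=0 W=1
Step 3 [EW]: N:wait,E:car4-GO,S:wait,W:car1-GO | queues: N=0 E=1 S=0 W=0
Step 4 [EW]: N:wait,E:car5-GO,S:wait,W:empty | queues: N=0 E=0 S=0 W=0

N: empty
E: empty
S: empty
W: empty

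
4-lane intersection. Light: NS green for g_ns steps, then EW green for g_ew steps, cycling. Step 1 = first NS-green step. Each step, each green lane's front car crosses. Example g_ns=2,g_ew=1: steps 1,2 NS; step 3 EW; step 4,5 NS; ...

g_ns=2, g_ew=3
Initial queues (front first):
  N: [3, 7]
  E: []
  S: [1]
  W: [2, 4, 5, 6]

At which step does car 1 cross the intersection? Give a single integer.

Step 1 [NS]: N:car3-GO,E:wait,S:car1-GO,W:wait | queues: N=1 E=0 S=0 W=4
Step 2 [NS]: N:car7-GO,E:wait,S:empty,W:wait | queues: N=0 E=0 S=0 W=4
Step 3 [EW]: N:wait,E:empty,S:wait,W:car2-GO | queues: N=0 E=0 S=0 W=3
Step 4 [EW]: N:wait,E:empty,S:wait,W:car4-GO | queues: N=0 E=0 S=0 W=2
Step 5 [EW]: N:wait,E:empty,S:wait,W:car5-GO | queues: N=0 E=0 S=0 W=1
Step 6 [NS]: N:empty,E:wait,S:empty,W:wait | queues: N=0 E=0 S=0 W=1
Step 7 [NS]: N:empty,E:wait,S:empty,W:wait | queues: N=0 E=0 S=0 W=1
Step 8 [EW]: N:wait,E:empty,S:wait,W:car6-GO | queues: N=0 E=0 S=0 W=0
Car 1 crosses at step 1

1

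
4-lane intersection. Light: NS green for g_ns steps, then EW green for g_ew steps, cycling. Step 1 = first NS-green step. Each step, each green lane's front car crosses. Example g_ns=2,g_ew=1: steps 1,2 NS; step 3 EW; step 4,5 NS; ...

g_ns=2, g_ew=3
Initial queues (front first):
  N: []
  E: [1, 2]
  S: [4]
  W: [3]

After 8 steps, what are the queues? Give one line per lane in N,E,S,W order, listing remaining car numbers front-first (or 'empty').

Step 1 [NS]: N:empty,E:wait,S:car4-GO,W:wait | queues: N=0 E=2 S=0 W=1
Step 2 [NS]: N:empty,E:wait,S:empty,W:wait | queues: N=0 E=2 S=0 W=1
Step 3 [EW]: N:wait,E:car1-GO,S:wait,W:car3-GO | queues: N=0 E=1 S=0 W=0
Step 4 [EW]: N:wait,E:car2-GO,S:wait,W:empty | queues: N=0 E=0 S=0 W=0

N: empty
E: empty
S: empty
W: empty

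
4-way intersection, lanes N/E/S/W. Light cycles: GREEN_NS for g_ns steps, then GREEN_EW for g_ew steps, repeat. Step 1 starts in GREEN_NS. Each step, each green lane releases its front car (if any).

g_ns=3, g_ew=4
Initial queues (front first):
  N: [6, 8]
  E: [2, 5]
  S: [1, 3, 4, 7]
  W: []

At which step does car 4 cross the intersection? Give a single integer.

Step 1 [NS]: N:car6-GO,E:wait,S:car1-GO,W:wait | queues: N=1 E=2 S=3 W=0
Step 2 [NS]: N:car8-GO,E:wait,S:car3-GO,W:wait | queues: N=0 E=2 S=2 W=0
Step 3 [NS]: N:empty,E:wait,S:car4-GO,W:wait | queues: N=0 E=2 S=1 W=0
Step 4 [EW]: N:wait,E:car2-GO,S:wait,W:empty | queues: N=0 E=1 S=1 W=0
Step 5 [EW]: N:wait,E:car5-GO,S:wait,W:empty | queues: N=0 E=0 S=1 W=0
Step 6 [EW]: N:wait,E:empty,S:wait,W:empty | queues: N=0 E=0 S=1 W=0
Step 7 [EW]: N:wait,E:empty,S:wait,W:empty | queues: N=0 E=0 S=1 W=0
Step 8 [NS]: N:empty,E:wait,S:car7-GO,W:wait | queues: N=0 E=0 S=0 W=0
Car 4 crosses at step 3

3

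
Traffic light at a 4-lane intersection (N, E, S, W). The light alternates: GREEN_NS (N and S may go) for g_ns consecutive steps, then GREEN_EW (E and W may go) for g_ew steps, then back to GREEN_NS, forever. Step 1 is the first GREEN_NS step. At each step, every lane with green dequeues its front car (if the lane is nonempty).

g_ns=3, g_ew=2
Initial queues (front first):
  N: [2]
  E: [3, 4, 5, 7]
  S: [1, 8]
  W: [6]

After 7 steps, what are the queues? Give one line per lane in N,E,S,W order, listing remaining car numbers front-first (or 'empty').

Step 1 [NS]: N:car2-GO,E:wait,S:car1-GO,W:wait | queues: N=0 E=4 S=1 W=1
Step 2 [NS]: N:empty,E:wait,S:car8-GO,W:wait | queues: N=0 E=4 S=0 W=1
Step 3 [NS]: N:empty,E:wait,S:empty,W:wait | queues: N=0 E=4 S=0 W=1
Step 4 [EW]: N:wait,E:car3-GO,S:wait,W:car6-GO | queues: N=0 E=3 S=0 W=0
Step 5 [EW]: N:wait,E:car4-GO,S:wait,W:empty | queues: N=0 E=2 S=0 W=0
Step 6 [NS]: N:empty,E:wait,S:empty,W:wait | queues: N=0 E=2 S=0 W=0
Step 7 [NS]: N:empty,E:wait,S:empty,W:wait | queues: N=0 E=2 S=0 W=0

N: empty
E: 5 7
S: empty
W: empty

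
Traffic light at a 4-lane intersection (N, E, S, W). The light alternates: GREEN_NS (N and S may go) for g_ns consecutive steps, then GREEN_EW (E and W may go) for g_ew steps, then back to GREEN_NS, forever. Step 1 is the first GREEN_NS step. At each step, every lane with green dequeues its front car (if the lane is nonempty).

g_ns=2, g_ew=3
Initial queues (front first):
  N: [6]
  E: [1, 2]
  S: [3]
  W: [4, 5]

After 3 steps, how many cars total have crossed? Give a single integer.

Step 1 [NS]: N:car6-GO,E:wait,S:car3-GO,W:wait | queues: N=0 E=2 S=0 W=2
Step 2 [NS]: N:empty,E:wait,S:empty,W:wait | queues: N=0 E=2 S=0 W=2
Step 3 [EW]: N:wait,E:car1-GO,S:wait,W:car4-GO | queues: N=0 E=1 S=0 W=1
Cars crossed by step 3: 4

Answer: 4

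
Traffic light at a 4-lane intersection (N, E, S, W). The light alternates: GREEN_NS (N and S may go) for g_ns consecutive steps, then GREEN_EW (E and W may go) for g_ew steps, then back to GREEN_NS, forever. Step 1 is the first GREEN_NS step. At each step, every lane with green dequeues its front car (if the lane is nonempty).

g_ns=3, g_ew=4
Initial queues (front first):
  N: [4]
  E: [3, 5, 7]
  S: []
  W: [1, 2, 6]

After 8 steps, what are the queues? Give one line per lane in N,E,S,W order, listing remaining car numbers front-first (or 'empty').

Step 1 [NS]: N:car4-GO,E:wait,S:empty,W:wait | queues: N=0 E=3 S=0 W=3
Step 2 [NS]: N:empty,E:wait,S:empty,W:wait | queues: N=0 E=3 S=0 W=3
Step 3 [NS]: N:empty,E:wait,S:empty,W:wait | queues: N=0 E=3 S=0 W=3
Step 4 [EW]: N:wait,E:car3-GO,S:wait,W:car1-GO | queues: N=0 E=2 S=0 W=2
Step 5 [EW]: N:wait,E:car5-GO,S:wait,W:car2-GO | queues: N=0 E=1 S=0 W=1
Step 6 [EW]: N:wait,E:car7-GO,S:wait,W:car6-GO | queues: N=0 E=0 S=0 W=0

N: empty
E: empty
S: empty
W: empty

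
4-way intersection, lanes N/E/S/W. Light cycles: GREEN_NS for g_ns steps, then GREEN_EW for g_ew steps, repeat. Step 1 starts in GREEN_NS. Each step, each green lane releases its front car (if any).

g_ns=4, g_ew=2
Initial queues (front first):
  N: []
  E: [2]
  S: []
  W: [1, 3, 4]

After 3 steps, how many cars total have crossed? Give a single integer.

Answer: 0

Derivation:
Step 1 [NS]: N:empty,E:wait,S:empty,W:wait | queues: N=0 E=1 S=0 W=3
Step 2 [NS]: N:empty,E:wait,S:empty,W:wait | queues: N=0 E=1 S=0 W=3
Step 3 [NS]: N:empty,E:wait,S:empty,W:wait | queues: N=0 E=1 S=0 W=3
Cars crossed by step 3: 0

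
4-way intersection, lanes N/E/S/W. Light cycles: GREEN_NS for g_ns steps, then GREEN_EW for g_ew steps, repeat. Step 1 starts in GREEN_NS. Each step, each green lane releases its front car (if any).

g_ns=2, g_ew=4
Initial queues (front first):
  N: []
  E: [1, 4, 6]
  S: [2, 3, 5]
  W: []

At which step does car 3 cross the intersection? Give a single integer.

Step 1 [NS]: N:empty,E:wait,S:car2-GO,W:wait | queues: N=0 E=3 S=2 W=0
Step 2 [NS]: N:empty,E:wait,S:car3-GO,W:wait | queues: N=0 E=3 S=1 W=0
Step 3 [EW]: N:wait,E:car1-GO,S:wait,W:empty | queues: N=0 E=2 S=1 W=0
Step 4 [EW]: N:wait,E:car4-GO,S:wait,W:empty | queues: N=0 E=1 S=1 W=0
Step 5 [EW]: N:wait,E:car6-GO,S:wait,W:empty | queues: N=0 E=0 S=1 W=0
Step 6 [EW]: N:wait,E:empty,S:wait,W:empty | queues: N=0 E=0 S=1 W=0
Step 7 [NS]: N:empty,E:wait,S:car5-GO,W:wait | queues: N=0 E=0 S=0 W=0
Car 3 crosses at step 2

2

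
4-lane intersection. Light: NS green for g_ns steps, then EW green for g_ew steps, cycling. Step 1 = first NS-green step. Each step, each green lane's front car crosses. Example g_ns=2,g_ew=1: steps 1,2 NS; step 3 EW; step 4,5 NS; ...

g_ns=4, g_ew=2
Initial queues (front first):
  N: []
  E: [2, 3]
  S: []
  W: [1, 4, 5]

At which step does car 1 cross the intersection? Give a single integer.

Step 1 [NS]: N:empty,E:wait,S:empty,W:wait | queues: N=0 E=2 S=0 W=3
Step 2 [NS]: N:empty,E:wait,S:empty,W:wait | queues: N=0 E=2 S=0 W=3
Step 3 [NS]: N:empty,E:wait,S:empty,W:wait | queues: N=0 E=2 S=0 W=3
Step 4 [NS]: N:empty,E:wait,S:empty,W:wait | queues: N=0 E=2 S=0 W=3
Step 5 [EW]: N:wait,E:car2-GO,S:wait,W:car1-GO | queues: N=0 E=1 S=0 W=2
Step 6 [EW]: N:wait,E:car3-GO,S:wait,W:car4-GO | queues: N=0 E=0 S=0 W=1
Step 7 [NS]: N:empty,E:wait,S:empty,W:wait | queues: N=0 E=0 S=0 W=1
Step 8 [NS]: N:empty,E:wait,S:empty,W:wait | queues: N=0 E=0 S=0 W=1
Step 9 [NS]: N:empty,E:wait,S:empty,W:wait | queues: N=0 E=0 S=0 W=1
Step 10 [NS]: N:empty,E:wait,S:empty,W:wait | queues: N=0 E=0 S=0 W=1
Step 11 [EW]: N:wait,E:empty,S:wait,W:car5-GO | queues: N=0 E=0 S=0 W=0
Car 1 crosses at step 5

5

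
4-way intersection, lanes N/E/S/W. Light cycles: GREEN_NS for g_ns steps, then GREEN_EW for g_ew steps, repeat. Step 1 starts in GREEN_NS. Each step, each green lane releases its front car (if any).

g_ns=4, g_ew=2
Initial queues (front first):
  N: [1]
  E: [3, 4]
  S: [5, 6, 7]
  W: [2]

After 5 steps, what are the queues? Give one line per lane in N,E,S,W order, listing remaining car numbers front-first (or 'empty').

Step 1 [NS]: N:car1-GO,E:wait,S:car5-GO,W:wait | queues: N=0 E=2 S=2 W=1
Step 2 [NS]: N:empty,E:wait,S:car6-GO,W:wait | queues: N=0 E=2 S=1 W=1
Step 3 [NS]: N:empty,E:wait,S:car7-GO,W:wait | queues: N=0 E=2 S=0 W=1
Step 4 [NS]: N:empty,E:wait,S:empty,W:wait | queues: N=0 E=2 S=0 W=1
Step 5 [EW]: N:wait,E:car3-GO,S:wait,W:car2-GO | queues: N=0 E=1 S=0 W=0

N: empty
E: 4
S: empty
W: empty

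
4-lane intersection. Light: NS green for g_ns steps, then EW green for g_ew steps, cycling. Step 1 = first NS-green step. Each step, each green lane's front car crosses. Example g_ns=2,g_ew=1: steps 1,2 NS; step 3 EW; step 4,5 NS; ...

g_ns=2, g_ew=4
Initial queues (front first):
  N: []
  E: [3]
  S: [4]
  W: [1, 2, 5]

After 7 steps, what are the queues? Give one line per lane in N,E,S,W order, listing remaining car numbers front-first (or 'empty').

Step 1 [NS]: N:empty,E:wait,S:car4-GO,W:wait | queues: N=0 E=1 S=0 W=3
Step 2 [NS]: N:empty,E:wait,S:empty,W:wait | queues: N=0 E=1 S=0 W=3
Step 3 [EW]: N:wait,E:car3-GO,S:wait,W:car1-GO | queues: N=0 E=0 S=0 W=2
Step 4 [EW]: N:wait,E:empty,S:wait,W:car2-GO | queues: N=0 E=0 S=0 W=1
Step 5 [EW]: N:wait,E:empty,S:wait,W:car5-GO | queues: N=0 E=0 S=0 W=0

N: empty
E: empty
S: empty
W: empty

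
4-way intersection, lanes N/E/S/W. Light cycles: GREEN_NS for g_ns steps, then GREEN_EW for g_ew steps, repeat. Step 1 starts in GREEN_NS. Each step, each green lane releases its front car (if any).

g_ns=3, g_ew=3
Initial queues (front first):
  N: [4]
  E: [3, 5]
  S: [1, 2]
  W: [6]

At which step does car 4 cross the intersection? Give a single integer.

Step 1 [NS]: N:car4-GO,E:wait,S:car1-GO,W:wait | queues: N=0 E=2 S=1 W=1
Step 2 [NS]: N:empty,E:wait,S:car2-GO,W:wait | queues: N=0 E=2 S=0 W=1
Step 3 [NS]: N:empty,E:wait,S:empty,W:wait | queues: N=0 E=2 S=0 W=1
Step 4 [EW]: N:wait,E:car3-GO,S:wait,W:car6-GO | queues: N=0 E=1 S=0 W=0
Step 5 [EW]: N:wait,E:car5-GO,S:wait,W:empty | queues: N=0 E=0 S=0 W=0
Car 4 crosses at step 1

1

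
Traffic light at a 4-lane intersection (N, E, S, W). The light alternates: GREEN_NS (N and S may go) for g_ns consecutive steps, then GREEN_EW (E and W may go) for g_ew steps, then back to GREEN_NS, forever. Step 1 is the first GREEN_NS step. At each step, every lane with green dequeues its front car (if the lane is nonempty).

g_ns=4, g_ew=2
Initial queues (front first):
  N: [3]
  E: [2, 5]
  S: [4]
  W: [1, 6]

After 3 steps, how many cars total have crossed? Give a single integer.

Step 1 [NS]: N:car3-GO,E:wait,S:car4-GO,W:wait | queues: N=0 E=2 S=0 W=2
Step 2 [NS]: N:empty,E:wait,S:empty,W:wait | queues: N=0 E=2 S=0 W=2
Step 3 [NS]: N:empty,E:wait,S:empty,W:wait | queues: N=0 E=2 S=0 W=2
Cars crossed by step 3: 2

Answer: 2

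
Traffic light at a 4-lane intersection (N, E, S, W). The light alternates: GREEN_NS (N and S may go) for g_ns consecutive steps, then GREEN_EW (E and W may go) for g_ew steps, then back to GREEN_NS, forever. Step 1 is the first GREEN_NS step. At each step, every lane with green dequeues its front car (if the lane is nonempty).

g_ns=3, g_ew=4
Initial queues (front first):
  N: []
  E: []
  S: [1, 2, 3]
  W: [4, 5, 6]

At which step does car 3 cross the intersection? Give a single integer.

Step 1 [NS]: N:empty,E:wait,S:car1-GO,W:wait | queues: N=0 E=0 S=2 W=3
Step 2 [NS]: N:empty,E:wait,S:car2-GO,W:wait | queues: N=0 E=0 S=1 W=3
Step 3 [NS]: N:empty,E:wait,S:car3-GO,W:wait | queues: N=0 E=0 S=0 W=3
Step 4 [EW]: N:wait,E:empty,S:wait,W:car4-GO | queues: N=0 E=0 S=0 W=2
Step 5 [EW]: N:wait,E:empty,S:wait,W:car5-GO | queues: N=0 E=0 S=0 W=1
Step 6 [EW]: N:wait,E:empty,S:wait,W:car6-GO | queues: N=0 E=0 S=0 W=0
Car 3 crosses at step 3

3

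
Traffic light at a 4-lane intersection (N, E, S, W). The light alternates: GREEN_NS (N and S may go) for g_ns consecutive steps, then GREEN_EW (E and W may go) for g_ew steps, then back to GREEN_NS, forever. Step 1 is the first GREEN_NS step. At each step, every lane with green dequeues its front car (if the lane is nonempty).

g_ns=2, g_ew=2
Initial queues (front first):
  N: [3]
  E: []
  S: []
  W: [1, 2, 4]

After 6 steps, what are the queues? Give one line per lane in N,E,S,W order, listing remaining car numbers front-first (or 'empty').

Step 1 [NS]: N:car3-GO,E:wait,S:empty,W:wait | queues: N=0 E=0 S=0 W=3
Step 2 [NS]: N:empty,E:wait,S:empty,W:wait | queues: N=0 E=0 S=0 W=3
Step 3 [EW]: N:wait,E:empty,S:wait,W:car1-GO | queues: N=0 E=0 S=0 W=2
Step 4 [EW]: N:wait,E:empty,S:wait,W:car2-GO | queues: N=0 E=0 S=0 W=1
Step 5 [NS]: N:empty,E:wait,S:empty,W:wait | queues: N=0 E=0 S=0 W=1
Step 6 [NS]: N:empty,E:wait,S:empty,W:wait | queues: N=0 E=0 S=0 W=1

N: empty
E: empty
S: empty
W: 4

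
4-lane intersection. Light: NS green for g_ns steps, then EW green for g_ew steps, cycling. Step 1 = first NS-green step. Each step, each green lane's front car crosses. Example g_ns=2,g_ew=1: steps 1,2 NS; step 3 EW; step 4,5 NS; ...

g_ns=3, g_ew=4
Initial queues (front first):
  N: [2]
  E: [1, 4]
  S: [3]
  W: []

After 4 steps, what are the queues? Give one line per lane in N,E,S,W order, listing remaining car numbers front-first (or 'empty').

Step 1 [NS]: N:car2-GO,E:wait,S:car3-GO,W:wait | queues: N=0 E=2 S=0 W=0
Step 2 [NS]: N:empty,E:wait,S:empty,W:wait | queues: N=0 E=2 S=0 W=0
Step 3 [NS]: N:empty,E:wait,S:empty,W:wait | queues: N=0 E=2 S=0 W=0
Step 4 [EW]: N:wait,E:car1-GO,S:wait,W:empty | queues: N=0 E=1 S=0 W=0

N: empty
E: 4
S: empty
W: empty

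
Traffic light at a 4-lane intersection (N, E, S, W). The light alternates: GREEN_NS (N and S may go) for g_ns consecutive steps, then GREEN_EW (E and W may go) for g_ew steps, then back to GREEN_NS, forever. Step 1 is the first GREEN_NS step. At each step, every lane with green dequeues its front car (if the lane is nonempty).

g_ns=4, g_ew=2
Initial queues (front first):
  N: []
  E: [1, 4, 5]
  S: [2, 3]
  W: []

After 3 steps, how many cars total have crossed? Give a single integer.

Step 1 [NS]: N:empty,E:wait,S:car2-GO,W:wait | queues: N=0 E=3 S=1 W=0
Step 2 [NS]: N:empty,E:wait,S:car3-GO,W:wait | queues: N=0 E=3 S=0 W=0
Step 3 [NS]: N:empty,E:wait,S:empty,W:wait | queues: N=0 E=3 S=0 W=0
Cars crossed by step 3: 2

Answer: 2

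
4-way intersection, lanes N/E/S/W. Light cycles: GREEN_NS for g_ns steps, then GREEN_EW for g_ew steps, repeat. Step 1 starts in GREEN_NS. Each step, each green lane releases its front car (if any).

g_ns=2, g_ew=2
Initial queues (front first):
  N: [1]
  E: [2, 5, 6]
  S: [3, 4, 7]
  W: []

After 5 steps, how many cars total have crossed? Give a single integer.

Answer: 6

Derivation:
Step 1 [NS]: N:car1-GO,E:wait,S:car3-GO,W:wait | queues: N=0 E=3 S=2 W=0
Step 2 [NS]: N:empty,E:wait,S:car4-GO,W:wait | queues: N=0 E=3 S=1 W=0
Step 3 [EW]: N:wait,E:car2-GO,S:wait,W:empty | queues: N=0 E=2 S=1 W=0
Step 4 [EW]: N:wait,E:car5-GO,S:wait,W:empty | queues: N=0 E=1 S=1 W=0
Step 5 [NS]: N:empty,E:wait,S:car7-GO,W:wait | queues: N=0 E=1 S=0 W=0
Cars crossed by step 5: 6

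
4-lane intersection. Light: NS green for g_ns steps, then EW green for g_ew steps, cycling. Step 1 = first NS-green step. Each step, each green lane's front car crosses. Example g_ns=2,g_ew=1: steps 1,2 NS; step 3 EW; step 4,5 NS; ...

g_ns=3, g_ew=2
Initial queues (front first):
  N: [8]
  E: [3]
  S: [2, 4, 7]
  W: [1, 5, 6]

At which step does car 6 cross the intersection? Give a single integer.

Step 1 [NS]: N:car8-GO,E:wait,S:car2-GO,W:wait | queues: N=0 E=1 S=2 W=3
Step 2 [NS]: N:empty,E:wait,S:car4-GO,W:wait | queues: N=0 E=1 S=1 W=3
Step 3 [NS]: N:empty,E:wait,S:car7-GO,W:wait | queues: N=0 E=1 S=0 W=3
Step 4 [EW]: N:wait,E:car3-GO,S:wait,W:car1-GO | queues: N=0 E=0 S=0 W=2
Step 5 [EW]: N:wait,E:empty,S:wait,W:car5-GO | queues: N=0 E=0 S=0 W=1
Step 6 [NS]: N:empty,E:wait,S:empty,W:wait | queues: N=0 E=0 S=0 W=1
Step 7 [NS]: N:empty,E:wait,S:empty,W:wait | queues: N=0 E=0 S=0 W=1
Step 8 [NS]: N:empty,E:wait,S:empty,W:wait | queues: N=0 E=0 S=0 W=1
Step 9 [EW]: N:wait,E:empty,S:wait,W:car6-GO | queues: N=0 E=0 S=0 W=0
Car 6 crosses at step 9

9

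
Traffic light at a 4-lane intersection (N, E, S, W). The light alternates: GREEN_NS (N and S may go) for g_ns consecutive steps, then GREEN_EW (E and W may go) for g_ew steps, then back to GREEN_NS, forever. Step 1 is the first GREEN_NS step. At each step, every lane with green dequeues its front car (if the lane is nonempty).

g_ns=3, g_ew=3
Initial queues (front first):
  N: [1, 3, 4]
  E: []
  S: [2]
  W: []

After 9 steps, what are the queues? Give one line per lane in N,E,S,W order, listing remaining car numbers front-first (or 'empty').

Step 1 [NS]: N:car1-GO,E:wait,S:car2-GO,W:wait | queues: N=2 E=0 S=0 W=0
Step 2 [NS]: N:car3-GO,E:wait,S:empty,W:wait | queues: N=1 E=0 S=0 W=0
Step 3 [NS]: N:car4-GO,E:wait,S:empty,W:wait | queues: N=0 E=0 S=0 W=0

N: empty
E: empty
S: empty
W: empty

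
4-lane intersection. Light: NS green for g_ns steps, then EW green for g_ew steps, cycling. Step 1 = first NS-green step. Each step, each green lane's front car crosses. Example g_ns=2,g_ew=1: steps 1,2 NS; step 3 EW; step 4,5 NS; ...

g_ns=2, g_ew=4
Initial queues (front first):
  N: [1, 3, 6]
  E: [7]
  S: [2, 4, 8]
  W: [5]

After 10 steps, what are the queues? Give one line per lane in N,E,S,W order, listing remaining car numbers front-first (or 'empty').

Step 1 [NS]: N:car1-GO,E:wait,S:car2-GO,W:wait | queues: N=2 E=1 S=2 W=1
Step 2 [NS]: N:car3-GO,E:wait,S:car4-GO,W:wait | queues: N=1 E=1 S=1 W=1
Step 3 [EW]: N:wait,E:car7-GO,S:wait,W:car5-GO | queues: N=1 E=0 S=1 W=0
Step 4 [EW]: N:wait,E:empty,S:wait,W:empty | queues: N=1 E=0 S=1 W=0
Step 5 [EW]: N:wait,E:empty,S:wait,W:empty | queues: N=1 E=0 S=1 W=0
Step 6 [EW]: N:wait,E:empty,S:wait,W:empty | queues: N=1 E=0 S=1 W=0
Step 7 [NS]: N:car6-GO,E:wait,S:car8-GO,W:wait | queues: N=0 E=0 S=0 W=0

N: empty
E: empty
S: empty
W: empty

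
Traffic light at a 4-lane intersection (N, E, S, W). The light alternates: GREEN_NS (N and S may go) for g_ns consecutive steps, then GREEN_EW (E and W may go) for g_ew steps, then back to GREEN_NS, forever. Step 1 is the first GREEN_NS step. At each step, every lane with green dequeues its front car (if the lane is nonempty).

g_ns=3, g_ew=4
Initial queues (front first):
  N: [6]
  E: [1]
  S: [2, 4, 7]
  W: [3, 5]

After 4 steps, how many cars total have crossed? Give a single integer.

Step 1 [NS]: N:car6-GO,E:wait,S:car2-GO,W:wait | queues: N=0 E=1 S=2 W=2
Step 2 [NS]: N:empty,E:wait,S:car4-GO,W:wait | queues: N=0 E=1 S=1 W=2
Step 3 [NS]: N:empty,E:wait,S:car7-GO,W:wait | queues: N=0 E=1 S=0 W=2
Step 4 [EW]: N:wait,E:car1-GO,S:wait,W:car3-GO | queues: N=0 E=0 S=0 W=1
Cars crossed by step 4: 6

Answer: 6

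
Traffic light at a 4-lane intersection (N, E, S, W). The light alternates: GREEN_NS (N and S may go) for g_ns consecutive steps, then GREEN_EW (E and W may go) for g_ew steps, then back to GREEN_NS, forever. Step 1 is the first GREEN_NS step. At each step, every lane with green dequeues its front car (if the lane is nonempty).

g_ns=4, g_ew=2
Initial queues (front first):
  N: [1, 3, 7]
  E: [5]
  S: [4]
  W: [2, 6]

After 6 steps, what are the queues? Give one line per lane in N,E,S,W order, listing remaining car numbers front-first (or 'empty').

Step 1 [NS]: N:car1-GO,E:wait,S:car4-GO,W:wait | queues: N=2 E=1 S=0 W=2
Step 2 [NS]: N:car3-GO,E:wait,S:empty,W:wait | queues: N=1 E=1 S=0 W=2
Step 3 [NS]: N:car7-GO,E:wait,S:empty,W:wait | queues: N=0 E=1 S=0 W=2
Step 4 [NS]: N:empty,E:wait,S:empty,W:wait | queues: N=0 E=1 S=0 W=2
Step 5 [EW]: N:wait,E:car5-GO,S:wait,W:car2-GO | queues: N=0 E=0 S=0 W=1
Step 6 [EW]: N:wait,E:empty,S:wait,W:car6-GO | queues: N=0 E=0 S=0 W=0

N: empty
E: empty
S: empty
W: empty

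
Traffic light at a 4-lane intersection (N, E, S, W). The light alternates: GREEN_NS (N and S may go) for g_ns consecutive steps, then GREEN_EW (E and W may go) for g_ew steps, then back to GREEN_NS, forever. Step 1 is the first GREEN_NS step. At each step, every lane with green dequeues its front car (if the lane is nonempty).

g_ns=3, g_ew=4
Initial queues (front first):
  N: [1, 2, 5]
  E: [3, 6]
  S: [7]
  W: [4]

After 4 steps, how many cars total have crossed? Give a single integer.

Answer: 6

Derivation:
Step 1 [NS]: N:car1-GO,E:wait,S:car7-GO,W:wait | queues: N=2 E=2 S=0 W=1
Step 2 [NS]: N:car2-GO,E:wait,S:empty,W:wait | queues: N=1 E=2 S=0 W=1
Step 3 [NS]: N:car5-GO,E:wait,S:empty,W:wait | queues: N=0 E=2 S=0 W=1
Step 4 [EW]: N:wait,E:car3-GO,S:wait,W:car4-GO | queues: N=0 E=1 S=0 W=0
Cars crossed by step 4: 6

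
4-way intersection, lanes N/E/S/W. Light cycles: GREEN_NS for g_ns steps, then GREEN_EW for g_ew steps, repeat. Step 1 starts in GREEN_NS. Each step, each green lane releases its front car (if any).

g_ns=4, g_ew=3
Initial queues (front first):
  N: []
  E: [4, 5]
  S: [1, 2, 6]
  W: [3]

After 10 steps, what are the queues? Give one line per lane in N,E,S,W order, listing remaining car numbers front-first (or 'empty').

Step 1 [NS]: N:empty,E:wait,S:car1-GO,W:wait | queues: N=0 E=2 S=2 W=1
Step 2 [NS]: N:empty,E:wait,S:car2-GO,W:wait | queues: N=0 E=2 S=1 W=1
Step 3 [NS]: N:empty,E:wait,S:car6-GO,W:wait | queues: N=0 E=2 S=0 W=1
Step 4 [NS]: N:empty,E:wait,S:empty,W:wait | queues: N=0 E=2 S=0 W=1
Step 5 [EW]: N:wait,E:car4-GO,S:wait,W:car3-GO | queues: N=0 E=1 S=0 W=0
Step 6 [EW]: N:wait,E:car5-GO,S:wait,W:empty | queues: N=0 E=0 S=0 W=0

N: empty
E: empty
S: empty
W: empty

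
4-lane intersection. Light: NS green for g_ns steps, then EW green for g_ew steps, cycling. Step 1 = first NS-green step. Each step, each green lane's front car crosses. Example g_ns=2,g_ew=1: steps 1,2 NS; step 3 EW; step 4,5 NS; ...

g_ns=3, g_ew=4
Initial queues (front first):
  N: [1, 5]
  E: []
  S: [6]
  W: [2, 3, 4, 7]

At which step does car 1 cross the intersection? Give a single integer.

Step 1 [NS]: N:car1-GO,E:wait,S:car6-GO,W:wait | queues: N=1 E=0 S=0 W=4
Step 2 [NS]: N:car5-GO,E:wait,S:empty,W:wait | queues: N=0 E=0 S=0 W=4
Step 3 [NS]: N:empty,E:wait,S:empty,W:wait | queues: N=0 E=0 S=0 W=4
Step 4 [EW]: N:wait,E:empty,S:wait,W:car2-GO | queues: N=0 E=0 S=0 W=3
Step 5 [EW]: N:wait,E:empty,S:wait,W:car3-GO | queues: N=0 E=0 S=0 W=2
Step 6 [EW]: N:wait,E:empty,S:wait,W:car4-GO | queues: N=0 E=0 S=0 W=1
Step 7 [EW]: N:wait,E:empty,S:wait,W:car7-GO | queues: N=0 E=0 S=0 W=0
Car 1 crosses at step 1

1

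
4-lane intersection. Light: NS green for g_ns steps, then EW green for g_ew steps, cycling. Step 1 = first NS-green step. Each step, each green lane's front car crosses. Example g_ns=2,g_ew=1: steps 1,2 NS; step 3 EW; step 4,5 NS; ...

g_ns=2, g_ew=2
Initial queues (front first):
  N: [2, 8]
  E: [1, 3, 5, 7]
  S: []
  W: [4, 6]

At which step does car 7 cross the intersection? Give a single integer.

Step 1 [NS]: N:car2-GO,E:wait,S:empty,W:wait | queues: N=1 E=4 S=0 W=2
Step 2 [NS]: N:car8-GO,E:wait,S:empty,W:wait | queues: N=0 E=4 S=0 W=2
Step 3 [EW]: N:wait,E:car1-GO,S:wait,W:car4-GO | queues: N=0 E=3 S=0 W=1
Step 4 [EW]: N:wait,E:car3-GO,S:wait,W:car6-GO | queues: N=0 E=2 S=0 W=0
Step 5 [NS]: N:empty,E:wait,S:empty,W:wait | queues: N=0 E=2 S=0 W=0
Step 6 [NS]: N:empty,E:wait,S:empty,W:wait | queues: N=0 E=2 S=0 W=0
Step 7 [EW]: N:wait,E:car5-GO,S:wait,W:empty | queues: N=0 E=1 S=0 W=0
Step 8 [EW]: N:wait,E:car7-GO,S:wait,W:empty | queues: N=0 E=0 S=0 W=0
Car 7 crosses at step 8

8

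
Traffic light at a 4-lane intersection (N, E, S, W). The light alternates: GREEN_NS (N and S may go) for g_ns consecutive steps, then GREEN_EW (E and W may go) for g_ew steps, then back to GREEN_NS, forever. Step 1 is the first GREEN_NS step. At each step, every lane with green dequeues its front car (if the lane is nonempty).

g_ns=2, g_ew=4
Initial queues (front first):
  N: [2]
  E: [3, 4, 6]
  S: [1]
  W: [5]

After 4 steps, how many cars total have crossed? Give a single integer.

Answer: 5

Derivation:
Step 1 [NS]: N:car2-GO,E:wait,S:car1-GO,W:wait | queues: N=0 E=3 S=0 W=1
Step 2 [NS]: N:empty,E:wait,S:empty,W:wait | queues: N=0 E=3 S=0 W=1
Step 3 [EW]: N:wait,E:car3-GO,S:wait,W:car5-GO | queues: N=0 E=2 S=0 W=0
Step 4 [EW]: N:wait,E:car4-GO,S:wait,W:empty | queues: N=0 E=1 S=0 W=0
Cars crossed by step 4: 5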